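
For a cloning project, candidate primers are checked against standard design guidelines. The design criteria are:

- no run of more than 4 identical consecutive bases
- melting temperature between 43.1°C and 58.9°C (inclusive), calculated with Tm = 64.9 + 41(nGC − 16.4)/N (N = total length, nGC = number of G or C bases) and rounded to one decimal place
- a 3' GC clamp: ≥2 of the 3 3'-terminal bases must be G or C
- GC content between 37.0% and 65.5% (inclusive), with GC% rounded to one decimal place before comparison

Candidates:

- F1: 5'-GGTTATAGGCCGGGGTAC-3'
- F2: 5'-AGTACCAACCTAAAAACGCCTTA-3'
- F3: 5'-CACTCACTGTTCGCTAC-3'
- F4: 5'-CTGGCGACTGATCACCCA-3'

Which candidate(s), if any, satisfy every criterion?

F4 only.

F1 (18 nt, A=3 T=4 G=8 C=3): longest run = 4 ✓; Tm = 64.9 + 41·(11 − 16.4)/18 = 52.6°C ✓; 3' end TAC has 1 G/C, need ≥2 ✗; GC 11/18 = 61.1% ✓ — fails.
F2 (23 nt, A=10 T=4 G=2 C=7): longest run = 5, exceeds 4 ✗; Tm = 64.9 + 41·(9 − 16.4)/23 = 51.7°C ✓; 3' end TTA has 0 G/C, need ≥2 ✗; GC 9/23 = 39.1% ✓ — fails.
F3 (17 nt, A=3 T=5 G=2 C=7): longest run = 2 ✓; Tm = 64.9 + 41·(9 − 16.4)/17 = 47.1°C ✓; 3' end TAC has 1 G/C, need ≥2 ✗; GC 9/17 = 52.9% ✓ — fails.
F4 (18 nt, A=4 T=3 G=4 C=7): longest run = 3 ✓; Tm = 64.9 + 41·(11 − 16.4)/18 = 52.6°C ✓; 3' end CCA has 2 G/C ✓; GC 11/18 = 61.1% ✓ — passes.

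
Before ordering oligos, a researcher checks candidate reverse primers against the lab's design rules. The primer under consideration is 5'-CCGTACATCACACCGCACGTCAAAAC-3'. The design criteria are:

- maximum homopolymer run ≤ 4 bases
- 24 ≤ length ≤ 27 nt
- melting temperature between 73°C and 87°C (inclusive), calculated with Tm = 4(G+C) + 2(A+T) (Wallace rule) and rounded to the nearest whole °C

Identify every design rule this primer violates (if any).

Meets all criteria.

Base counts: A=9, T=3, G=3, C=11 (length 26).
homopolymer run: longest run = 4 ✓
length: length 26 ✓
Tm: Tm = 2·12 + 4·14 = 80°C ✓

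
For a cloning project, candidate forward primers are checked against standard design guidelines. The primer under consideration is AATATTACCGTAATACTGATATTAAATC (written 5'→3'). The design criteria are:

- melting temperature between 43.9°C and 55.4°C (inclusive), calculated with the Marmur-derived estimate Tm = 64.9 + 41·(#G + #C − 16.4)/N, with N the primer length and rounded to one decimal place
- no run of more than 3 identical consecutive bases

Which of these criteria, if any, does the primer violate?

Base counts: A=12, T=10, G=2, C=4 (length 28).
Tm: Tm = 64.9 + 41·(6 − 16.4)/28 = 49.7°C ✓
homopolymer run: longest run = 3 ✓

Meets all criteria.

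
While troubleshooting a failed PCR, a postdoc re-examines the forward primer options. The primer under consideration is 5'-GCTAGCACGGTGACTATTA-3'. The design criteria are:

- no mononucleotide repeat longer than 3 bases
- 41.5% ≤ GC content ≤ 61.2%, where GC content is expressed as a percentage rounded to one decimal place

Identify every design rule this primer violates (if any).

Meets all criteria.

Base counts: A=5, T=5, G=5, C=4 (length 19).
homopolymer run: longest run = 2 ✓
GC content: GC 9/19 = 47.4% ✓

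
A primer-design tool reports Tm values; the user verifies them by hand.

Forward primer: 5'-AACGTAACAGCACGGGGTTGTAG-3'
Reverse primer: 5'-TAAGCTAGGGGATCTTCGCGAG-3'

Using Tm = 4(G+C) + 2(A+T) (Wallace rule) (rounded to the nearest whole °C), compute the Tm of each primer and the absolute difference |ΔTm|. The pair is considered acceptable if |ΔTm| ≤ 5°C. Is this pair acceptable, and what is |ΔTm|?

|ΔTm| = 2°C; the pair is acceptable.

Forward: A=7 T=4 G=8 C=4 → Tm = 2·11 + 4·12 = 70°C.
Reverse: A=5 T=5 G=8 C=4 → Tm = 2·10 + 4·12 = 68°C.
|ΔTm| = |70 − 68| = 2°C, ≤ 5°C.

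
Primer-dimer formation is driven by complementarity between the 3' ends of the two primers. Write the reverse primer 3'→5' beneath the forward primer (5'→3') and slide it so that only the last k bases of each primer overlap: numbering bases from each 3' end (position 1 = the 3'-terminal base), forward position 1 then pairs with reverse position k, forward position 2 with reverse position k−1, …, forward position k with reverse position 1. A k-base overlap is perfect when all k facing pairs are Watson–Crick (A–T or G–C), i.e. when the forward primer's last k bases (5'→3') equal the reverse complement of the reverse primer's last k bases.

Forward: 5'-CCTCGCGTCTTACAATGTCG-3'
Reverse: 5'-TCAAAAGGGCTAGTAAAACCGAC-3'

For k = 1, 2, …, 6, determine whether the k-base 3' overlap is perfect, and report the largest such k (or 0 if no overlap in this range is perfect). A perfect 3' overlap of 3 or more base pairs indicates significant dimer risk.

Last 6 bases (5'→3') — forward …ATGTCG, reverse …ACCGAC.
Reverse complement of the reverse primer's last 6 bases: GTCGGT; its first k bases are the reverse complement of the reverse primer's last k bases, so a perfect k-base overlap needs the forward primer's last k bases to equal them.
Comparing (forward last k vs required): k=1: G vs G ✓; k=2: CG vs GT ✗; k=3: TCG vs GTC ✗; k=4: GTCG vs GTCG ✓; k=5: TGTCG vs GTCGG ✗; k=6: ATGTCG vs GTCGGT ✗.
Perfect overlaps at k = 1, 4; the largest is 4.

Longest perfect overlap: 4 complementary base pairs; significant dimer risk (threshold 3).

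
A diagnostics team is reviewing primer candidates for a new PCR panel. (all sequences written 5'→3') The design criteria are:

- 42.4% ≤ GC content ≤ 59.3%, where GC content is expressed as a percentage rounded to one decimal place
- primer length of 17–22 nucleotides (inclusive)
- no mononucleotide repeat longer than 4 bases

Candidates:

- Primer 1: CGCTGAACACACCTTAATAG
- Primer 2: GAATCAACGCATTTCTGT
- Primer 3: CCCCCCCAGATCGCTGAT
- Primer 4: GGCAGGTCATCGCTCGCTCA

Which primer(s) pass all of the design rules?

Primer 1 only.

Primer 1 (20 nt, A=7 T=4 G=3 C=6): GC 9/20 = 45.0% ✓; length 20 ✓; longest run = 2 ✓ — passes.
Primer 2 (18 nt, A=5 T=6 G=3 C=4): GC 7/18 = 38.9%, outside 42.4–59.3% ✗; length 18 ✓; longest run = 3 ✓ — fails.
Primer 3 (18 nt, A=3 T=3 G=3 C=9): GC 12/18 = 66.7%, outside 42.4–59.3% ✗; length 18 ✓; longest run = 7, exceeds 4 ✗ — fails.
Primer 4 (20 nt, A=3 T=4 G=6 C=7): GC 13/20 = 65.0%, outside 42.4–59.3% ✗; length 20 ✓; longest run = 2 ✓ — fails.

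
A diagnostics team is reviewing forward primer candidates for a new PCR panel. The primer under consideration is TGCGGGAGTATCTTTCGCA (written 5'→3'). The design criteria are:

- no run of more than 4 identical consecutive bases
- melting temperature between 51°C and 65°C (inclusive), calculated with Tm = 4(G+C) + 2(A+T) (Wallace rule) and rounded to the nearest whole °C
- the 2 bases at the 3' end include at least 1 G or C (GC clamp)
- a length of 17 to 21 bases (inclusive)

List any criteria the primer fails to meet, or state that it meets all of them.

Base counts: A=3, T=6, G=6, C=4 (length 19).
homopolymer run: longest run = 3 ✓
Tm: Tm = 2·9 + 4·10 = 58°C ✓
GC clamp: 3' end CA has 1 G/C ✓
length: length 19 ✓

Meets all criteria.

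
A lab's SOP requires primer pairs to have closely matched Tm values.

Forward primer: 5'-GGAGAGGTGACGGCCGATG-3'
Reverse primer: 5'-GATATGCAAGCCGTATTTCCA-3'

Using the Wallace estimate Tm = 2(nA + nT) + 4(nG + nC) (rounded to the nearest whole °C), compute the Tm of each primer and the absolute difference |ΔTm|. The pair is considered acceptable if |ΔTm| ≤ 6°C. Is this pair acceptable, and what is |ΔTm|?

|ΔTm| = 4°C; the pair is acceptable.

Forward: A=4 T=2 G=10 C=3 → Tm = 2·6 + 4·13 = 64°C.
Reverse: A=6 T=6 G=4 C=5 → Tm = 2·12 + 4·9 = 60°C.
|ΔTm| = |64 − 60| = 4°C, ≤ 6°C.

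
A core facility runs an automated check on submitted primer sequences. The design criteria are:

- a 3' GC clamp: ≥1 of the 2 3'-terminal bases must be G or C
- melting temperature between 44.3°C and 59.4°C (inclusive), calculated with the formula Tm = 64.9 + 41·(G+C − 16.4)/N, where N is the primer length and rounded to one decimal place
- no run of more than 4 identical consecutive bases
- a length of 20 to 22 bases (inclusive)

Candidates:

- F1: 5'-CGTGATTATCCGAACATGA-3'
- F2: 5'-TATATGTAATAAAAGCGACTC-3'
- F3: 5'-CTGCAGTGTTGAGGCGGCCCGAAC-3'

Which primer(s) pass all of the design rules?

F1 (19 nt, A=6 T=5 G=4 C=4): 3' end GA has 1 G/C ✓; Tm = 64.9 + 41·(8 − 16.4)/19 = 46.8°C ✓; longest run = 2 ✓; length 19, outside 20–22 ✗ — fails.
F2 (21 nt, A=9 T=6 G=3 C=3): 3' end TC has 1 G/C ✓; Tm = 64.9 + 41·(6 − 16.4)/21 = 44.6°C ✓; longest run = 4 ✓; length 21 ✓ — passes.
F3 (24 nt, A=4 T=4 G=9 C=7): 3' end AC has 1 G/C ✓; Tm = 64.9 + 41·(16 − 16.4)/24 = 64.2°C, outside 44.3–59.4°C ✗; longest run = 3 ✓; length 24, outside 20–22 ✗ — fails.

F2 only.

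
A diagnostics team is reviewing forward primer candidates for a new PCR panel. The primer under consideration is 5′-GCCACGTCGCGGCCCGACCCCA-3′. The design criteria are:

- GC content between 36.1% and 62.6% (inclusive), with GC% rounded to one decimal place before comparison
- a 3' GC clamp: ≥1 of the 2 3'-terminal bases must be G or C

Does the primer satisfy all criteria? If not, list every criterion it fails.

Fails: GC content.

Base counts: A=3, T=1, G=6, C=12 (length 22).
GC content: GC 18/22 = 81.8%, outside 36.1–62.6% ✗
GC clamp: 3' end CA has 1 G/C ✓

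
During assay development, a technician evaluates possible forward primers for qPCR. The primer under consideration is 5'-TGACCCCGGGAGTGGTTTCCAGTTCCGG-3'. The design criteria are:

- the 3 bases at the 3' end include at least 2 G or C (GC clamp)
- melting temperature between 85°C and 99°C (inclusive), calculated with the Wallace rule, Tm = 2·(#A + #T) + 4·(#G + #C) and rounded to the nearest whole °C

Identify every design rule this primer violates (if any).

Base counts: A=3, T=7, G=10, C=8 (length 28).
GC clamp: 3' end CGG has 3 G/C ✓
Tm: Tm = 2·10 + 4·18 = 92°C ✓

Meets all criteria.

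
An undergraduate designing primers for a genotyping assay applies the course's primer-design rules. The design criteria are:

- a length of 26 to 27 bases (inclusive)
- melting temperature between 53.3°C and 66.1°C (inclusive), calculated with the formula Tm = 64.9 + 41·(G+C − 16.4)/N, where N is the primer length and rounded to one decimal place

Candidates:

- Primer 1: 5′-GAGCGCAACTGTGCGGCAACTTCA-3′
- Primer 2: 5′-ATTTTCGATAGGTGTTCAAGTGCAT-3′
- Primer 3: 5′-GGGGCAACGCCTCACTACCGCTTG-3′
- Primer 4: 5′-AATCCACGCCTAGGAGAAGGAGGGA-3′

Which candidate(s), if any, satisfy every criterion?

None of the candidates satisfy all criteria.

Primer 1 (24 nt, A=6 T=4 G=7 C=7): length 24, outside 26–27 ✗; Tm = 64.9 + 41·(14 − 16.4)/24 = 60.8°C ✓ — fails.
Primer 2 (25 nt, A=6 T=10 G=6 C=3): length 25, outside 26–27 ✗; Tm = 64.9 + 41·(9 − 16.4)/25 = 52.8°C, outside 53.3–66.1°C ✗ — fails.
Primer 3 (24 nt, A=4 T=4 G=7 C=9): length 24, outside 26–27 ✗; Tm = 64.9 + 41·(16 − 16.4)/24 = 64.2°C ✓ — fails.
Primer 4 (25 nt, A=9 T=2 G=9 C=5): length 25, outside 26–27 ✗; Tm = 64.9 + 41·(14 − 16.4)/25 = 61.0°C ✓ — fails.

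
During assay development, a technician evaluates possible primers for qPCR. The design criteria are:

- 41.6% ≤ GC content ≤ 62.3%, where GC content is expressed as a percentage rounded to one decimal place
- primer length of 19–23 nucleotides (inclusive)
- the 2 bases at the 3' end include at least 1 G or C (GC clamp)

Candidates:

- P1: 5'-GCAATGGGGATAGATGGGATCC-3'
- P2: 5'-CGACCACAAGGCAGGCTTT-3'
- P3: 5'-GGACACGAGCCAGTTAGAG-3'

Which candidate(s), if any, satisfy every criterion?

P1 and P3.

P1 (22 nt, A=6 T=4 G=9 C=3): GC 12/22 = 54.5% ✓; length 22 ✓; 3' end CC has 2 G/C ✓ — passes.
P2 (19 nt, A=5 T=3 G=5 C=6): GC 11/19 = 57.9% ✓; length 19 ✓; 3' end TT has 0 G/C, need ≥1 ✗ — fails.
P3 (19 nt, A=6 T=2 G=7 C=4): GC 11/19 = 57.9% ✓; length 19 ✓; 3' end AG has 1 G/C ✓ — passes.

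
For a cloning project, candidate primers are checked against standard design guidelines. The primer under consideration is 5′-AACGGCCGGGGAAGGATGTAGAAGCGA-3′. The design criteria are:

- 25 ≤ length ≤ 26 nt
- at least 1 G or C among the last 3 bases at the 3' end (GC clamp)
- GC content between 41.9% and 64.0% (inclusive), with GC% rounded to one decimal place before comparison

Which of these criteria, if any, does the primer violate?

Base counts: A=9, T=2, G=12, C=4 (length 27).
length: length 27, outside 25–26 ✗
GC clamp: 3' end CGA has 2 G/C ✓
GC content: GC 16/27 = 59.3% ✓

Fails: length.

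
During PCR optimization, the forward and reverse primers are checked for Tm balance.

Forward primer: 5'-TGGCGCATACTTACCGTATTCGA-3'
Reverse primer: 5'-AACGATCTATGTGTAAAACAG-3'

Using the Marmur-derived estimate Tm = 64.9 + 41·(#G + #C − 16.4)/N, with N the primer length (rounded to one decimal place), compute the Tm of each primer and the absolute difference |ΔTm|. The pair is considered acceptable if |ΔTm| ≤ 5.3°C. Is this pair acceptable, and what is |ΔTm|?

|ΔTm| = 8.8°C; the pair is not acceptable.

Forward: G+C = 11, N = 23 → Tm = 64.9 + 41·(11 − 16.4)/23 = 55.3°C.
Reverse: G+C = 7, N = 21 → Tm = 64.9 + 41·(7 − 16.4)/21 = 46.5°C.
|ΔTm| = |55.3 − 46.5| = 8.8°C, > 5.3°C.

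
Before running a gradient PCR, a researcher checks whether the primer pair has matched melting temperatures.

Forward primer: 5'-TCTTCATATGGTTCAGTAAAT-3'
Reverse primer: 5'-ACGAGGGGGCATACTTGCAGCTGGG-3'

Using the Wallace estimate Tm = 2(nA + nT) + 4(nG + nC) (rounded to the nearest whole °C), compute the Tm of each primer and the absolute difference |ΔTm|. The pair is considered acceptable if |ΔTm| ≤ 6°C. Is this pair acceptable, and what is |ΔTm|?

Forward: A=6 T=9 G=3 C=3 → Tm = 2·15 + 4·6 = 54°C.
Reverse: A=5 T=4 G=11 C=5 → Tm = 2·9 + 4·16 = 82°C.
|ΔTm| = |54 − 82| = 28°C, > 6°C.

|ΔTm| = 28°C; the pair is not acceptable.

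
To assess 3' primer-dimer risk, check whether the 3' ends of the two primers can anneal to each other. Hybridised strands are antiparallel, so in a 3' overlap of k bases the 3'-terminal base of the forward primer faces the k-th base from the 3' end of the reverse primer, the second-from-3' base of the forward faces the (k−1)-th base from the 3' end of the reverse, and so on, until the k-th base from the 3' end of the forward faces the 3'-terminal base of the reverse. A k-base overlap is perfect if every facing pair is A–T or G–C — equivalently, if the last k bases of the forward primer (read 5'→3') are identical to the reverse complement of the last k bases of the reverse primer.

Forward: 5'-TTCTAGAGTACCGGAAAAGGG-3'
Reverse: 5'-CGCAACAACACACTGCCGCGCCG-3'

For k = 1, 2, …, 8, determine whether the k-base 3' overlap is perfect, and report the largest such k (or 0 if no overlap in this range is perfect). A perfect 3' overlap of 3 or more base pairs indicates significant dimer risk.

Longest perfect overlap: 0 complementary base pairs; below the dimer-risk threshold (threshold 3).

Last 8 bases (5'→3') — forward …GAAAAGGG, reverse …CCGCGCCG.
Reverse complement of the reverse primer's last 8 bases: CGGCGCGG; its first k bases are the reverse complement of the reverse primer's last k bases, so a perfect k-base overlap needs the forward primer's last k bases to equal them.
Comparing (forward last k vs required): k=1: G vs C ✗; k=2: GG vs CG ✗; k=3: GGG vs CGG ✗; k=4: AGGG vs CGGC ✗; k=5: AAGGG vs CGGCG ✗; k=6: AAAGGG vs CGGCGC ✗; k=7: AAAAGGG vs CGGCGCG ✗; k=8: GAAAAGGG vs CGGCGCGG ✗.
No overlap length from 1 to 8 is perfect, so the longest perfect 3' overlap is 0.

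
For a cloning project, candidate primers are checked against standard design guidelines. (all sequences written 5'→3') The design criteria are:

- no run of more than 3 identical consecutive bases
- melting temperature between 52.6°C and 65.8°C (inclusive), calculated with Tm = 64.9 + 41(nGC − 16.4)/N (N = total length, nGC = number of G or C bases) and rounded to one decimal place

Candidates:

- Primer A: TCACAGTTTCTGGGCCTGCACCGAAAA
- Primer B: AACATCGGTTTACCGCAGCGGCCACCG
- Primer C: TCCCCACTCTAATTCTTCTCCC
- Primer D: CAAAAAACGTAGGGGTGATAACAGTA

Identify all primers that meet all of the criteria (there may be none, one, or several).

Primer B only.

Primer A (27 nt, A=7 T=6 G=6 C=8): longest run = 4, exceeds 3 ✗; Tm = 64.9 + 41·(14 − 16.4)/27 = 61.3°C ✓ — fails.
Primer B (27 nt, A=6 T=4 G=7 C=10): longest run = 3 ✓; Tm = 64.9 + 41·(17 − 16.4)/27 = 65.8°C ✓ — passes.
Primer C (22 nt, A=3 T=8 G=0 C=11): longest run = 4, exceeds 3 ✗; Tm = 64.9 + 41·(11 − 16.4)/22 = 54.8°C ✓ — fails.
Primer D (26 nt, A=12 T=4 G=7 C=3): longest run = 6, exceeds 3 ✗; Tm = 64.9 + 41·(10 − 16.4)/26 = 54.8°C ✓ — fails.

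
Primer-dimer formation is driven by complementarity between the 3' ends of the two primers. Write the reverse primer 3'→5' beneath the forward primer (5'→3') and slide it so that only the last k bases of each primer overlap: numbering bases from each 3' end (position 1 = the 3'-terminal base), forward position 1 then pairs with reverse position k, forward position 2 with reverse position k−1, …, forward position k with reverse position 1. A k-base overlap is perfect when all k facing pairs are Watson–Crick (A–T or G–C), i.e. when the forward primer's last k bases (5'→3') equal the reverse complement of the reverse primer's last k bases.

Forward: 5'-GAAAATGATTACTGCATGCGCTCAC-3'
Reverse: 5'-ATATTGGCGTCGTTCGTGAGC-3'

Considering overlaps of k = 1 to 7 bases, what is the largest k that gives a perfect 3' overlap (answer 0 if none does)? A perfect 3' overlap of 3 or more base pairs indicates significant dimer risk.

Last 7 bases (5'→3') — forward …CGCTCAC, reverse …CGTGAGC.
Reverse complement of the reverse primer's last 7 bases: GCTCACG; its first k bases are the reverse complement of the reverse primer's last k bases, so a perfect k-base overlap needs the forward primer's last k bases to equal them.
Comparing (forward last k vs required): k=1: C vs G ✗; k=2: AC vs GC ✗; k=3: CAC vs GCT ✗; k=4: TCAC vs GCTC ✗; k=5: CTCAC vs GCTCA ✗; k=6: GCTCAC vs GCTCAC ✓; k=7: CGCTCAC vs GCTCACG ✗.
Only k = 6 is perfect, so the longest perfect 3' overlap is 6.

Longest perfect overlap: 6 complementary base pairs; significant dimer risk (threshold 3).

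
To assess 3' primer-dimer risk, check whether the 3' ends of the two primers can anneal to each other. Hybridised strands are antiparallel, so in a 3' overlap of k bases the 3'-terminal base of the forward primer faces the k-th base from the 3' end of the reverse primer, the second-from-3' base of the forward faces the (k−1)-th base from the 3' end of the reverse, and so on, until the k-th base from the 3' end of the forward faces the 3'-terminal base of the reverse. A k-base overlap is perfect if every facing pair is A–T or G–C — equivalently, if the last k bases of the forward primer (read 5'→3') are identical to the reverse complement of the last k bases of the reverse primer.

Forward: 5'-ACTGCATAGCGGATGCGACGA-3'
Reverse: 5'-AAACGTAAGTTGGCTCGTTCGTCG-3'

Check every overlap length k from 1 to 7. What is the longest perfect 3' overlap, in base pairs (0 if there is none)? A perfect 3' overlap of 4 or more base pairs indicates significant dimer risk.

Longest perfect overlap: 6 complementary base pairs; significant dimer risk (threshold 4).

Last 7 bases (5'→3') — forward …GCGACGA, reverse …TTCGTCG.
Reverse complement of the reverse primer's last 7 bases: CGACGAA; its first k bases are the reverse complement of the reverse primer's last k bases, so a perfect k-base overlap needs the forward primer's last k bases to equal them.
Comparing (forward last k vs required): k=1: A vs C ✗; k=2: GA vs CG ✗; k=3: CGA vs CGA ✓; k=4: ACGA vs CGAC ✗; k=5: GACGA vs CGACG ✗; k=6: CGACGA vs CGACGA ✓; k=7: GCGACGA vs CGACGAA ✗.
Perfect overlaps at k = 3, 6; the largest is 6.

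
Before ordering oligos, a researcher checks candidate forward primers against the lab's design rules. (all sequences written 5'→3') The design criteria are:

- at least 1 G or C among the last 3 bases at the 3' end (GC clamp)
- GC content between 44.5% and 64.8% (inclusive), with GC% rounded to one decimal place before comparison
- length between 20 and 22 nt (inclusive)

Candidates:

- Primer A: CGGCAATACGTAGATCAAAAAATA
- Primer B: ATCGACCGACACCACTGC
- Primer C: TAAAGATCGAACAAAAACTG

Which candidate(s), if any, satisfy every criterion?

None of the candidates satisfy all criteria.

Primer A (24 nt, A=12 T=4 G=4 C=4): 3' end ATA has 0 G/C, need ≥1 ✗; GC 8/24 = 33.3%, outside 44.5–64.8% ✗; length 24, outside 20–22 ✗ — fails.
Primer B (18 nt, A=5 T=2 G=3 C=8): 3' end TGC has 2 G/C ✓; GC 11/18 = 61.1% ✓; length 18, outside 20–22 ✗ — fails.
Primer C (20 nt, A=11 T=3 G=3 C=3): 3' end CTG has 2 G/C ✓; GC 6/20 = 30.0%, outside 44.5–64.8% ✗; length 20 ✓ — fails.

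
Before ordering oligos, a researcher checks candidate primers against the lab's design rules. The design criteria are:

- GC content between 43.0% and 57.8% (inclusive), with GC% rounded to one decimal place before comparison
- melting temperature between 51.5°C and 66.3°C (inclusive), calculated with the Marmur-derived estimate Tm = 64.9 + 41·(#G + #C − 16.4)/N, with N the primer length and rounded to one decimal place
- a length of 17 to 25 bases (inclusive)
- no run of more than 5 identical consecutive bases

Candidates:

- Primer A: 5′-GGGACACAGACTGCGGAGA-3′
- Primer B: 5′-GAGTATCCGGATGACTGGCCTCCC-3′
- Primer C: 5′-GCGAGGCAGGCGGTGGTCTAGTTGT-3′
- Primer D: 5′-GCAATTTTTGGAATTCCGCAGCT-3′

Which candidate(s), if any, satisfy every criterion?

Primer D only.

Primer A (19 nt, A=6 T=1 G=8 C=4): GC 12/19 = 63.2%, outside 43.0–57.8% ✗; Tm = 64.9 + 41·(12 − 16.4)/19 = 55.4°C ✓; length 19 ✓; longest run = 3 ✓ — fails.
Primer B (24 nt, A=4 T=5 G=7 C=8): GC 15/24 = 62.5%, outside 43.0–57.8% ✗; Tm = 64.9 + 41·(15 − 16.4)/24 = 62.5°C ✓; length 24 ✓; longest run = 3 ✓ — fails.
Primer C (25 nt, A=3 T=6 G=12 C=4): GC 16/25 = 64.0%, outside 43.0–57.8% ✗; Tm = 64.9 + 41·(16 − 16.4)/25 = 64.2°C ✓; length 25 ✓; longest run = 2 ✓ — fails.
Primer D (23 nt, A=5 T=8 G=5 C=5): GC 10/23 = 43.5% ✓; Tm = 64.9 + 41·(10 − 16.4)/23 = 53.5°C ✓; length 23 ✓; longest run = 5 ✓ — passes.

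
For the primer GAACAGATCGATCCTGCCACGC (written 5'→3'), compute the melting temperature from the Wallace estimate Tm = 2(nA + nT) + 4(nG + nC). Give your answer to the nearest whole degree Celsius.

Base counts: A=6, T=3, G=5, C=8 (length 22).
Tm = 2·(6+3) + 4·(5+8) = 2·9 + 4·13 = 18 + 52 = 70°C.

70°C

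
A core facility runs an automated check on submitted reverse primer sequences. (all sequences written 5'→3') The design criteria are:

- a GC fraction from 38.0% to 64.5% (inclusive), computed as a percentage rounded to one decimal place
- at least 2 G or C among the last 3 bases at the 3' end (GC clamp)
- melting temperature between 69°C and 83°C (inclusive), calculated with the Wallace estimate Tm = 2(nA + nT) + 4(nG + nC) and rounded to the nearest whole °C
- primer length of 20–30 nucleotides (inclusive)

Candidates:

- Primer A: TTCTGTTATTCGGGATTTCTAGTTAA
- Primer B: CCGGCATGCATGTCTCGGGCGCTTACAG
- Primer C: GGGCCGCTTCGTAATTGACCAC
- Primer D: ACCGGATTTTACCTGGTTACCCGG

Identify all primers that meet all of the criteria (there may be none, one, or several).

Primer C and Primer D.

Primer A (26 nt, A=5 T=13 G=5 C=3): GC 8/26 = 30.8%, outside 38.0–64.5% ✗; 3' end TAA has 0 G/C, need ≥2 ✗; Tm = 2·18 + 4·8 = 68°C, outside 69–83°C ✗; length 26 ✓ — fails.
Primer B (28 nt, A=4 T=6 G=9 C=9): GC 18/28 = 64.3% ✓; 3' end CAG has 2 G/C ✓; Tm = 2·10 + 4·18 = 92°C, outside 69–83°C ✗; length 28 ✓ — fails.
Primer C (22 nt, A=4 T=5 G=6 C=7): GC 13/22 = 59.1% ✓; 3' end CAC has 2 G/C ✓; Tm = 2·9 + 4·13 = 70°C ✓; length 22 ✓ — passes.
Primer D (24 nt, A=4 T=7 G=6 C=7): GC 13/24 = 54.2% ✓; 3' end CGG has 3 G/C ✓; Tm = 2·11 + 4·13 = 74°C ✓; length 24 ✓ — passes.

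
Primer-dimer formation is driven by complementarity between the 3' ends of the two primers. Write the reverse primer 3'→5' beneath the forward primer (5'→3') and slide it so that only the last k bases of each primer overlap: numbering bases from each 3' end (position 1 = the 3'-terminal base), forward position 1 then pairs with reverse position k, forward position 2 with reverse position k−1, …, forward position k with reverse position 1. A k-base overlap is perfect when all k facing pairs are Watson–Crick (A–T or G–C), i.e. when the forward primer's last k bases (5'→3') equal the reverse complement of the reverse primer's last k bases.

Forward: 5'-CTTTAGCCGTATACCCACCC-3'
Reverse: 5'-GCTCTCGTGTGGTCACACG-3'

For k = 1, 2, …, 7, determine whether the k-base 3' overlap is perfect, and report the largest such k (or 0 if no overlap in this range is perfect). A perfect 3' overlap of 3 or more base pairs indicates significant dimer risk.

Longest perfect overlap: 1 complementary base pair; below the dimer-risk threshold (threshold 3).

Last 7 bases (5'→3') — forward …CCCACCC, reverse …TCACACG.
Reverse complement of the reverse primer's last 7 bases: CGTGTGA; its first k bases are the reverse complement of the reverse primer's last k bases, so a perfect k-base overlap needs the forward primer's last k bases to equal them.
Comparing (forward last k vs required): k=1: C vs C ✓; k=2: CC vs CG ✗; k=3: CCC vs CGT ✗; k=4: ACCC vs CGTG ✗; k=5: CACCC vs CGTGT ✗; k=6: CCACCC vs CGTGTG ✗; k=7: CCCACCC vs CGTGTGA ✗.
Only k = 1 is perfect, so the longest perfect 3' overlap is 1.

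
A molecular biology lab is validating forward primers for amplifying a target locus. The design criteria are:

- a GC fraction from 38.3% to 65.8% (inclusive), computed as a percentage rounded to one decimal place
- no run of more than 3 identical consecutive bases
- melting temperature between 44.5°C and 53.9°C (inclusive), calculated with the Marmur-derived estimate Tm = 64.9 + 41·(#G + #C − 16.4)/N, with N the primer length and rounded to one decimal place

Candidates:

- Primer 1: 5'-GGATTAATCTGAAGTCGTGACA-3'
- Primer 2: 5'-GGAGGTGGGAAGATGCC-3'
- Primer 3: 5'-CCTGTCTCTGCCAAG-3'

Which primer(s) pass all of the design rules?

Primer 1 (22 nt, A=7 T=6 G=6 C=3): GC 9/22 = 40.9% ✓; longest run = 2 ✓; Tm = 64.9 + 41·(9 − 16.4)/22 = 51.1°C ✓ — passes.
Primer 2 (17 nt, A=4 T=2 G=9 C=2): GC 11/17 = 64.7% ✓; longest run = 3 ✓; Tm = 64.9 + 41·(11 − 16.4)/17 = 51.9°C ✓ — passes.
Primer 3 (15 nt, A=2 T=4 G=3 C=6): GC 9/15 = 60.0% ✓; longest run = 2 ✓; Tm = 64.9 + 41·(9 − 16.4)/15 = 44.7°C ✓ — passes.

Primer 1, Primer 2 and Primer 3.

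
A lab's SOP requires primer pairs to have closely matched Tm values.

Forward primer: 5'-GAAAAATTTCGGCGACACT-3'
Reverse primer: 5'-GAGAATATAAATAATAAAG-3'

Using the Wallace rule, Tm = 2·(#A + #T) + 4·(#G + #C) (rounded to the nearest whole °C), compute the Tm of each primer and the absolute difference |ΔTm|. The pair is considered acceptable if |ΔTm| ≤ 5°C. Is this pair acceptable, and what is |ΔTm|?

Forward: A=7 T=4 G=4 C=4 → Tm = 2·11 + 4·8 = 54°C.
Reverse: A=12 T=4 G=3 C=0 → Tm = 2·16 + 4·3 = 44°C.
|ΔTm| = |54 − 44| = 10°C, > 5°C.

|ΔTm| = 10°C; the pair is not acceptable.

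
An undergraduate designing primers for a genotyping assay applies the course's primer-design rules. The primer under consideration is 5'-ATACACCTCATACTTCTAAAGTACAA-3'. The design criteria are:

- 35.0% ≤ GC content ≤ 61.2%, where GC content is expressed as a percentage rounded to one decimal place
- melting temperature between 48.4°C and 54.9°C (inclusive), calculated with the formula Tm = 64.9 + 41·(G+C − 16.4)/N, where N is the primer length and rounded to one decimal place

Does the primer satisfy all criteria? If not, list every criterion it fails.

Base counts: A=11, T=7, G=1, C=7 (length 26).
GC content: GC 8/26 = 30.8%, outside 35.0–61.2% ✗
Tm: Tm = 64.9 + 41·(8 − 16.4)/26 = 51.7°C ✓

Fails: GC content.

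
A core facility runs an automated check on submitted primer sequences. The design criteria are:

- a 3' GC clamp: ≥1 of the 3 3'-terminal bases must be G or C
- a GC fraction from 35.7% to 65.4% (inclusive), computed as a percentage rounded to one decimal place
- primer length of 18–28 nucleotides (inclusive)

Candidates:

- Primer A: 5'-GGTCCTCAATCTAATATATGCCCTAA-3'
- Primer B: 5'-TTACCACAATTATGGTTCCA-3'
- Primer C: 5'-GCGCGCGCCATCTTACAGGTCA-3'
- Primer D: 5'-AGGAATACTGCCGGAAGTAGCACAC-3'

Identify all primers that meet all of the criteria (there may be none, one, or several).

Primer A (26 nt, A=8 T=8 G=3 C=7): 3' end TAA has 0 G/C, need ≥1 ✗; GC 10/26 = 38.5% ✓; length 26 ✓ — fails.
Primer B (20 nt, A=6 T=7 G=2 C=5): 3' end CCA has 2 G/C ✓; GC 7/20 = 35.0%, outside 35.7–65.4% ✗; length 20 ✓ — fails.
Primer C (22 nt, A=4 T=4 G=6 C=8): 3' end TCA has 1 G/C ✓; GC 14/22 = 63.6% ✓; length 22 ✓ — passes.
Primer D (25 nt, A=9 T=3 G=7 C=6): 3' end CAC has 2 G/C ✓; GC 13/25 = 52.0% ✓; length 25 ✓ — passes.

Primer C and Primer D.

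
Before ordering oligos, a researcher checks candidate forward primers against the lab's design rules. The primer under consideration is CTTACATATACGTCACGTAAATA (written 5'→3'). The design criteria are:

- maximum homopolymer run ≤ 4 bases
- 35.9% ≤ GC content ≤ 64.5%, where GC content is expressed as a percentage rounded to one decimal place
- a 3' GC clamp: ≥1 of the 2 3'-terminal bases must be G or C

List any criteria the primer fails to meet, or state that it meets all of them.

Fails: GC content, GC clamp.

Base counts: A=9, T=7, G=2, C=5 (length 23).
homopolymer run: longest run = 3 ✓
GC content: GC 7/23 = 30.4%, outside 35.9–64.5% ✗
GC clamp: 3' end TA has 0 G/C, need ≥1 ✗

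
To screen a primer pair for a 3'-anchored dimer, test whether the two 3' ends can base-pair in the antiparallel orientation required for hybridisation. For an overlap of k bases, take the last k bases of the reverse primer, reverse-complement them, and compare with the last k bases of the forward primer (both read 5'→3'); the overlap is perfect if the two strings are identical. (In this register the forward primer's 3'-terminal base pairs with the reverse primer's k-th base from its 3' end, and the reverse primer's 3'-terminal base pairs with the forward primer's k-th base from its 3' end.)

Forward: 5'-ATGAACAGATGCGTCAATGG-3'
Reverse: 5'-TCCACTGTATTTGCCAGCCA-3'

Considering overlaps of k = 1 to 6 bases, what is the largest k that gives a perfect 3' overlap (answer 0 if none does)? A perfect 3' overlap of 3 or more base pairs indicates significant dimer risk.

Longest perfect overlap: 3 complementary base pairs; significant dimer risk (threshold 3).

Last 6 bases (5'→3') — forward …CAATGG, reverse …CAGCCA.
Reverse complement of the reverse primer's last 6 bases: TGGCTG; its first k bases are the reverse complement of the reverse primer's last k bases, so a perfect k-base overlap needs the forward primer's last k bases to equal them.
Comparing (forward last k vs required): k=1: G vs T ✗; k=2: GG vs TG ✗; k=3: TGG vs TGG ✓; k=4: ATGG vs TGGC ✗; k=5: AATGG vs TGGCT ✗; k=6: CAATGG vs TGGCTG ✗.
Only k = 3 is perfect, so the longest perfect 3' overlap is 3.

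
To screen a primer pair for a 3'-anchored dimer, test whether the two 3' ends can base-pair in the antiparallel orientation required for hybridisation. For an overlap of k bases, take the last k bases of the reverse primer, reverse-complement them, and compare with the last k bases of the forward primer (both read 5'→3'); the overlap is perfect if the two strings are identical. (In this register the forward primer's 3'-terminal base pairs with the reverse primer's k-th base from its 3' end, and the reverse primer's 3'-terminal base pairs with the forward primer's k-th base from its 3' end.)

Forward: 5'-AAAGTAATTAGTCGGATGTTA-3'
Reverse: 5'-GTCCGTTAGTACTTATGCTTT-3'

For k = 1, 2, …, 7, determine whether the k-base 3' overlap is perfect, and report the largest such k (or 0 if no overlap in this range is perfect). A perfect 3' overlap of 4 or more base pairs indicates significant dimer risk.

Last 7 bases (5'→3') — forward …GATGTTA, reverse …ATGCTTT.
Reverse complement of the reverse primer's last 7 bases: AAAGCAT; its first k bases are the reverse complement of the reverse primer's last k bases, so a perfect k-base overlap needs the forward primer's last k bases to equal them.
Comparing (forward last k vs required): k=1: A vs A ✓; k=2: TA vs AA ✗; k=3: TTA vs AAA ✗; k=4: GTTA vs AAAG ✗; k=5: TGTTA vs AAAGC ✗; k=6: ATGTTA vs AAAGCA ✗; k=7: GATGTTA vs AAAGCAT ✗.
Only k = 1 is perfect, so the longest perfect 3' overlap is 1.

Longest perfect overlap: 1 complementary base pair; below the dimer-risk threshold (threshold 4).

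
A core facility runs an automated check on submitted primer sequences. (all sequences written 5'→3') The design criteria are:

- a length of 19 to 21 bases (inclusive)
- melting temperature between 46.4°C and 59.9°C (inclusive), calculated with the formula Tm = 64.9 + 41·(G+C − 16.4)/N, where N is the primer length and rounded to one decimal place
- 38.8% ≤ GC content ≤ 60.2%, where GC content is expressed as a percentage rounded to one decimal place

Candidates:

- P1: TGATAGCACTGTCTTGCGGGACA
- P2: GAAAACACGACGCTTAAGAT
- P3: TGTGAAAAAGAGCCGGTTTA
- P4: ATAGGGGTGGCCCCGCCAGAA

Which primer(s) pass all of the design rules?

P2 and P3.

P1 (23 nt, A=5 T=6 G=7 C=5): length 23, outside 19–21 ✗; Tm = 64.9 + 41·(12 − 16.4)/23 = 57.1°C ✓; GC 12/23 = 52.2% ✓ — fails.
P2 (20 nt, A=9 T=3 G=4 C=4): length 20 ✓; Tm = 64.9 + 41·(8 − 16.4)/20 = 47.7°C ✓; GC 8/20 = 40.0% ✓ — passes.
P3 (20 nt, A=7 T=5 G=6 C=2): length 20 ✓; Tm = 64.9 + 41·(8 − 16.4)/20 = 47.7°C ✓; GC 8/20 = 40.0% ✓ — passes.
P4 (21 nt, A=5 T=2 G=8 C=6): length 21 ✓; Tm = 64.9 + 41·(14 − 16.4)/21 = 60.2°C, outside 46.4–59.9°C ✗; GC 14/21 = 66.7%, outside 38.8–60.2% ✗ — fails.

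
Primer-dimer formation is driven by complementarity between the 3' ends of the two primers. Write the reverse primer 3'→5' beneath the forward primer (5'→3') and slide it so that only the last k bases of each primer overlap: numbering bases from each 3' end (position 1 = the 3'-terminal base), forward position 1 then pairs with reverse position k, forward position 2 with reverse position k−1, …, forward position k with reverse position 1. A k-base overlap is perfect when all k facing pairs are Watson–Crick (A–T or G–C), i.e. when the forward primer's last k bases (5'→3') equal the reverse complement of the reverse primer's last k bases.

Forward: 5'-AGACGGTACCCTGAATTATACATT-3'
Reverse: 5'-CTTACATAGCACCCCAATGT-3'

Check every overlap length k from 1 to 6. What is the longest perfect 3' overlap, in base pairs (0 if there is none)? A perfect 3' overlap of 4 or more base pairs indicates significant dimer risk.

Longest perfect overlap: 5 complementary base pairs; significant dimer risk (threshold 4).

Last 6 bases (5'→3') — forward …TACATT, reverse …CAATGT.
Reverse complement of the reverse primer's last 6 bases: ACATTG; its first k bases are the reverse complement of the reverse primer's last k bases, so a perfect k-base overlap needs the forward primer's last k bases to equal them.
Comparing (forward last k vs required): k=1: T vs A ✗; k=2: TT vs AC ✗; k=3: ATT vs ACA ✗; k=4: CATT vs ACAT ✗; k=5: ACATT vs ACATT ✓; k=6: TACATT vs ACATTG ✗.
Only k = 5 is perfect, so the longest perfect 3' overlap is 5.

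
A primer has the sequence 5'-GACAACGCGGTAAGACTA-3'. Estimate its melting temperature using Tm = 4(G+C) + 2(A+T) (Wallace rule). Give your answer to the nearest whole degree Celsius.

54°C

Base counts: A=7, T=2, G=5, C=4 (length 18).
Tm = 2·(7+2) + 4·(5+4) = 2·9 + 4·9 = 18 + 36 = 54°C.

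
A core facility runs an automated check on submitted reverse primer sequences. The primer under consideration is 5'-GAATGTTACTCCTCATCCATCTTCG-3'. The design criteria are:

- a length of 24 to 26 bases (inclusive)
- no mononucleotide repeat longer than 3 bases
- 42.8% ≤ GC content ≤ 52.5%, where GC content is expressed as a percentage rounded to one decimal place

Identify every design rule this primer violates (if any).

Meets all criteria.

Base counts: A=5, T=9, G=3, C=8 (length 25).
length: length 25 ✓
homopolymer run: longest run = 2 ✓
GC content: GC 11/25 = 44.0% ✓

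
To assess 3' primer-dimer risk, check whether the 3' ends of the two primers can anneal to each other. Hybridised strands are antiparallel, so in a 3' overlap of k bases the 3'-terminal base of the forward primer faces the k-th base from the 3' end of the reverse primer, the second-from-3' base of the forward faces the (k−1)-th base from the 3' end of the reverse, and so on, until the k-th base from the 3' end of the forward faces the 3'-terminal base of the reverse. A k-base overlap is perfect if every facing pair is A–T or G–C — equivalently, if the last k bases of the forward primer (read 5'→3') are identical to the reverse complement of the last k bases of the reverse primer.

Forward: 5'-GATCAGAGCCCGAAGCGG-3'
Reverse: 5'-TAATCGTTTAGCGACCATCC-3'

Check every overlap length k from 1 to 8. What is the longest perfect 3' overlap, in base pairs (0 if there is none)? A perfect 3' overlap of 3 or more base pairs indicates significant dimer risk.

Longest perfect overlap: 2 complementary base pairs; below the dimer-risk threshold (threshold 3).

Last 8 bases (5'→3') — forward …CGAAGCGG, reverse …GACCATCC.
Reverse complement of the reverse primer's last 8 bases: GGATGGTC; its first k bases are the reverse complement of the reverse primer's last k bases, so a perfect k-base overlap needs the forward primer's last k bases to equal them.
Comparing (forward last k vs required): k=1: G vs G ✓; k=2: GG vs GG ✓; k=3: CGG vs GGA ✗; k=4: GCGG vs GGAT ✗; k=5: AGCGG vs GGATG ✗; k=6: AAGCGG vs GGATGG ✗; k=7: GAAGCGG vs GGATGGT ✗; k=8: CGAAGCGG vs GGATGGTC ✗.
Perfect overlaps at k = 1, 2; the largest is 2.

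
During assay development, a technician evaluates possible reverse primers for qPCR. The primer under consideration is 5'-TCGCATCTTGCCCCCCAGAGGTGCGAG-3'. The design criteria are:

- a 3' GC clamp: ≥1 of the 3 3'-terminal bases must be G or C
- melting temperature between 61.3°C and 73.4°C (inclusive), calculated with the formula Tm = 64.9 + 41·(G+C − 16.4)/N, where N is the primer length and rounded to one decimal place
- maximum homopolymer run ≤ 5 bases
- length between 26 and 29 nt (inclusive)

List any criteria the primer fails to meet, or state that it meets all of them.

Fails: homopolymer run.

Base counts: A=4, T=5, G=8, C=10 (length 27).
GC clamp: 3' end GAG has 2 G/C ✓
Tm: Tm = 64.9 + 41·(18 − 16.4)/27 = 67.3°C ✓
homopolymer run: longest run = 6, exceeds 5 ✗
length: length 27 ✓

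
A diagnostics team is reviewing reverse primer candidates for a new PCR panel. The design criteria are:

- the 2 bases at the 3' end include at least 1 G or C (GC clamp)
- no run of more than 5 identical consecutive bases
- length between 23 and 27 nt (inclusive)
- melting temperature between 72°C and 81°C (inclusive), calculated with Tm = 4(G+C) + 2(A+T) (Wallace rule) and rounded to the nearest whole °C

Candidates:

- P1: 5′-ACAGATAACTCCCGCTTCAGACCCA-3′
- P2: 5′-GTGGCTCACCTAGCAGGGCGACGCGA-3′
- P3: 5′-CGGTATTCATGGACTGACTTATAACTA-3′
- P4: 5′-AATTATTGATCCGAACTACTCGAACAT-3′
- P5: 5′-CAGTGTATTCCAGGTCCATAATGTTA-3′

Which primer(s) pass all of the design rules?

P1 only.

P1 (25 nt, A=8 T=4 G=3 C=10): 3' end CA has 1 G/C ✓; longest run = 3 ✓; length 25 ✓; Tm = 2·12 + 4·13 = 76°C ✓ — passes.
P2 (26 nt, A=5 T=3 G=10 C=8): 3' end GA has 1 G/C ✓; longest run = 3 ✓; length 26 ✓; Tm = 2·8 + 4·18 = 88°C, outside 72–81°C ✗ — fails.
P3 (27 nt, A=8 T=9 G=5 C=5): 3' end TA has 0 G/C, need ≥1 ✗; longest run = 2 ✓; length 27 ✓; Tm = 2·17 + 4·10 = 74°C ✓ — fails.
P4 (27 nt, A=10 T=8 G=3 C=6): 3' end AT has 0 G/C, need ≥1 ✗; longest run = 2 ✓; length 27 ✓; Tm = 2·18 + 4·9 = 72°C ✓ — fails.
P5 (26 nt, A=7 T=9 G=5 C=5): 3' end TA has 0 G/C, need ≥1 ✗; longest run = 2 ✓; length 26 ✓; Tm = 2·16 + 4·10 = 72°C ✓ — fails.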